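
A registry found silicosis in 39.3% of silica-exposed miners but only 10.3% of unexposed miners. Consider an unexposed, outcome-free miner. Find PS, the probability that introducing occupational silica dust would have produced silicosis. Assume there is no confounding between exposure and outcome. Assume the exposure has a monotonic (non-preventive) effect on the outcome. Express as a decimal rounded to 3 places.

p₁ = 0.393, p₀ = 0.103.
Under exogeneity and monotonicity, PS = (p₁ − p₀) / (1 − p₀).
PS = (0.393 − 0.103) / (1 − 0.103) = 0.29 / 0.897 ≈ 0.3233

PS ≈ 0.323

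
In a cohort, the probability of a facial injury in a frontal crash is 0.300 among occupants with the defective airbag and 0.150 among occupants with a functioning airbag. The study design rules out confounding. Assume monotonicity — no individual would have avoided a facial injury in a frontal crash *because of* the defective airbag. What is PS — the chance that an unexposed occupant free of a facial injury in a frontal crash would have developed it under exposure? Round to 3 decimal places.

PS ≈ 0.176

Let p₁ = 0.3, p₀ = 0.15.
Under exogeneity and monotonicity, PS = (p₁ − p₀) / (1 − p₀).
PS = (0.3 − 0.15) / (1 − 0.15) = 0.15 / 0.85 ≈ 0.1765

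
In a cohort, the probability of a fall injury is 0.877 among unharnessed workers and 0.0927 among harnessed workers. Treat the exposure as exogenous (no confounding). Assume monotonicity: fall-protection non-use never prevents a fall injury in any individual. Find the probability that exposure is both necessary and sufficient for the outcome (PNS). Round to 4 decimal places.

Let p₁ = 0.877, p₀ = 0.0927.
Under exogeneity and monotonicity, PNS = p₁ − p₀.
PNS = 0.877 − 0.0927 = 0.7843

PNS ≈ 0.7843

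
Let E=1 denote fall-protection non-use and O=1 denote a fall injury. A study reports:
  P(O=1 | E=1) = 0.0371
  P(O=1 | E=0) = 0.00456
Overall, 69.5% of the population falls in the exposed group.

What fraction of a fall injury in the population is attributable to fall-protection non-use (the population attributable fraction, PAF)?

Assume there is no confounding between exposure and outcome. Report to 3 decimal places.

PAF ≈ 0.832

Let p₁ = 0.0371, p₀ = 0.00456.
Overall risk P(Y=1) = π·p₁ + (1−π)·p₀ = 0.695×0.0371 + 0.305×0.00456 = 0.027175.
Under exogeneity, PAF = [P(Y=1) − p₀] / P(Y=1).
PAF = (0.027175 − 0.00456) / 0.027175 ≈ 0.8322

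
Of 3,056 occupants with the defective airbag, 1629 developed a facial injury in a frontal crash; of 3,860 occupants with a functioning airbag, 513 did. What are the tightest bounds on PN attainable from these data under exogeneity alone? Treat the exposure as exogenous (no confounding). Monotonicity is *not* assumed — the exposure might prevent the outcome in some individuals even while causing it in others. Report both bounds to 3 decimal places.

p₁ = P(outcome | exposed) = 1629/3056 = 0.53305
p₀ = P(outcome | unexposed) = 513/3860 = 0.1329
Under exogeneity alone the bounds on PN are max{0,(p₁−p₀)/p₁} ≤ PN ≤ min{1,(1−p₀)/p₁}.
  lower = (p₁ − p₀)/p₁ = 0.40015 / 0.53305 ≈ 0.7507
  upper = min{1, (1 − p₀)/p₁} = 0.8671 / 0.53305 ≈ 1.6267 → capped at 1

0.751 ≤ PN ≤ 1.000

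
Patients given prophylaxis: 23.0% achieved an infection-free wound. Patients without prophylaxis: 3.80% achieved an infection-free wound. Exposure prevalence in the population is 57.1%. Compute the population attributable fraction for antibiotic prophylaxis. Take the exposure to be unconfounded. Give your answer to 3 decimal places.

p₁ = 0.23, p₀ = 0.038.
Overall risk P(Y=1) = π·p₁ + (1−π)·p₀ = 0.571×0.23 + 0.429×0.038 = 0.14763.
Under exogeneity, PAF = [P(Y=1) − p₀] / P(Y=1).
PAF = (0.14763 − 0.038) / 0.14763 ≈ 0.7426

PAF ≈ 0.743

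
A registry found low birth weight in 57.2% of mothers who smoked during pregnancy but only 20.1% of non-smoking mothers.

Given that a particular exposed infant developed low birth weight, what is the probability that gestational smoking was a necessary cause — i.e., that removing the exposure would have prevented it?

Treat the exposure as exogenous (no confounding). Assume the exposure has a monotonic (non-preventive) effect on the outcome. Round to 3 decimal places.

p₁ = 0.572, p₀ = 0.201.
Under exogeneity and monotonicity, PN = (p₁ − p₀) / p₁.
PN = (0.572 − 0.201) / 0.572 = 0.371 / 0.572 ≈ 0.6486

PN ≈ 0.649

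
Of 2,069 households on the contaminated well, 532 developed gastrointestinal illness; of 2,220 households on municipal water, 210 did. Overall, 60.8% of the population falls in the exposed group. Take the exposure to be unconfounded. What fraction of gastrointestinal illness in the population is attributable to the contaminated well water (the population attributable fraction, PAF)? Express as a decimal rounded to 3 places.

p₁ = P(outcome | exposed) = 532/2069 = 0.25713
p₀ = P(outcome | unexposed) = 210/2220 = 0.094595
Overall risk P(Y=1) = π·p₁ + (1−π)·p₀ = 0.608×0.25713 + 0.392×0.094595 = 0.19342.
Under exogeneity, PAF = [P(Y=1) − p₀] / P(Y=1).
PAF = (0.19342 − 0.094595) / 0.19342 ≈ 0.5109

PAF ≈ 0.511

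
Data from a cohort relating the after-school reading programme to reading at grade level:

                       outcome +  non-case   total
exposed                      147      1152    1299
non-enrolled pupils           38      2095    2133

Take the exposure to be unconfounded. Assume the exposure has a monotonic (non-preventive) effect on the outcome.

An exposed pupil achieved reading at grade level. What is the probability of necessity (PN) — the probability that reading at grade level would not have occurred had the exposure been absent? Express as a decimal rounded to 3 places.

PN ≈ 0.843

p₁ = P(outcome | exposed) = 147/1299 = 0.11316
p₀ = P(outcome | unexposed) = 38/2133 = 0.017815
Under exogeneity and monotonicity, PN = (p₁ − p₀) / p₁.
PN = (0.11316 − 0.017815) / 0.11316 = 0.095349 / 0.11316 ≈ 0.8426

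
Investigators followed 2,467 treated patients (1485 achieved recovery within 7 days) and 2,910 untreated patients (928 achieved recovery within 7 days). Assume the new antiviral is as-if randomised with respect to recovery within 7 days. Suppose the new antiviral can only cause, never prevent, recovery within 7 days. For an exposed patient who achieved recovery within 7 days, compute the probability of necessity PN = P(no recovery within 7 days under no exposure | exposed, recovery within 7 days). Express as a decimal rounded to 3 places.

p₁ = P(outcome | exposed) = 1485/2467 = 0.60195
p₀ = P(outcome | unexposed) = 928/2910 = 0.3189
Under exogeneity and monotonicity, PN = (p₁ − p₀) / p₁.
PN = (0.60195 − 0.3189) / 0.60195 = 0.28305 / 0.60195 ≈ 0.4702

PN ≈ 0.470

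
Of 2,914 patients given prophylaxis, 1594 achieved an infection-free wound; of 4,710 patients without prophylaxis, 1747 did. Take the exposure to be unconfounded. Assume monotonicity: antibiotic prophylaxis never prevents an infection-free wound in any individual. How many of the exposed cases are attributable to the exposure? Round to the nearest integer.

about 513 cases

p₁ = P(outcome | exposed) = 1594/2914 = 0.54701
p₀ = P(outcome | unexposed) = 1747/4710 = 0.37091
PN = (p₁ − p₀)/p₁ = (0.54701 − 0.37091) / 0.54701 ≈ 0.32193.
Attributable cases ≈ PN × (exposed cases) = 0.32193 × 1594 ≈ 513.16.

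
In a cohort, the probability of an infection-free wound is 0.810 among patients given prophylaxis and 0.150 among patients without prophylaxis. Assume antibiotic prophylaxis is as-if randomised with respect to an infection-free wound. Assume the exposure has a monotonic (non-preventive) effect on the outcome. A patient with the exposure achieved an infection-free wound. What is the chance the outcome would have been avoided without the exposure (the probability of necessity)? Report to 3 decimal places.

PN ≈ 0.815

Let p₁ = 0.81, p₀ = 0.15.
Under exogeneity and monotonicity, PN = (p₁ − p₀) / p₁.
PN = (0.81 − 0.15) / 0.81 = 0.66 / 0.81 ≈ 0.8148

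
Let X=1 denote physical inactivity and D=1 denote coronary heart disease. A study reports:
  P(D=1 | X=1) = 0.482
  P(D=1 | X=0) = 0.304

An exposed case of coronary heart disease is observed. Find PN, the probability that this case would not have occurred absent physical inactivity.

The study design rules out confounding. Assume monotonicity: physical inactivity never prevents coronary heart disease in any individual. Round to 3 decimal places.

PN ≈ 0.369

Let p₁ = 0.482, p₀ = 0.304.
Under exogeneity and monotonicity, PN = (p₁ − p₀) / p₁.
PN = (0.482 − 0.304) / 0.482 = 0.178 / 0.482 ≈ 0.3693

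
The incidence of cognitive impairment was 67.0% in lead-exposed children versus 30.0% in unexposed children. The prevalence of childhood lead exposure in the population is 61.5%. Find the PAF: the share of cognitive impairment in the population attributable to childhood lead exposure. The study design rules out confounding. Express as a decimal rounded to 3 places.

p₁ = 0.67, p₀ = 0.3.
Overall risk P(Y=1) = π·p₁ + (1−π)·p₀ = 0.615×0.67 + 0.385×0.3 = 0.52755.
Under exogeneity, PAF = [P(Y=1) − p₀] / P(Y=1).
PAF = (0.52755 − 0.3) / 0.52755 ≈ 0.4313

PAF ≈ 0.431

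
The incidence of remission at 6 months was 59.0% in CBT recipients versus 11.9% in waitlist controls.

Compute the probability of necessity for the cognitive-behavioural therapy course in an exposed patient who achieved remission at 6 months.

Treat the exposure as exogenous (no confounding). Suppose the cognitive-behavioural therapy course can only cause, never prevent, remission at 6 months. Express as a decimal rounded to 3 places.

p₁ = 0.59, p₀ = 0.119.
Under exogeneity and monotonicity, PN = (p₁ − p₀) / p₁.
PN = (0.59 − 0.119) / 0.59 = 0.471 / 0.59 ≈ 0.7983

PN ≈ 0.798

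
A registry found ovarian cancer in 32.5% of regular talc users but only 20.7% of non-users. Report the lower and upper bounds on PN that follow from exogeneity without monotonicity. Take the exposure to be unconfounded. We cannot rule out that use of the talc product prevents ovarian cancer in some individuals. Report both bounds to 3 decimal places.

p₁ = 0.325, p₀ = 0.207.
Under exogeneity alone the bounds on PN are max{0,(p₁−p₀)/p₁} ≤ PN ≤ min{1,(1−p₀)/p₁}.
  lower = (p₁ − p₀)/p₁ = 0.118 / 0.325 ≈ 0.3631
  upper = min{1, (1 − p₀)/p₁} = 0.793 / 0.325 ≈ 2.4400 → capped at 1

0.363 ≤ PN ≤ 1.000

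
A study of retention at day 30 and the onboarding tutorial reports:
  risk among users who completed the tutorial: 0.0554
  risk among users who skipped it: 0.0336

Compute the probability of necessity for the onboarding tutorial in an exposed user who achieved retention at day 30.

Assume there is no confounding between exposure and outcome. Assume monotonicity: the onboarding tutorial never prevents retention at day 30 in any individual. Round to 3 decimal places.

PN ≈ 0.394

Let p₁ = 0.0554, p₀ = 0.0336.
Under exogeneity and monotonicity, PN = (p₁ − p₀) / p₁.
PN = (0.0554 − 0.0336) / 0.0554 = 0.0218 / 0.0554 ≈ 0.3935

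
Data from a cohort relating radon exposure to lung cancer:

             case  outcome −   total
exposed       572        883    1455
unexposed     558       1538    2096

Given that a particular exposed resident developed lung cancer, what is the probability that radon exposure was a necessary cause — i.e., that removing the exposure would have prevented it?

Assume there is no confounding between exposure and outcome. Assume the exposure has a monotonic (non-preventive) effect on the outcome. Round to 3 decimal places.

PN ≈ 0.323

p₁ = P(outcome | exposed) = 572/1455 = 0.39313
p₀ = P(outcome | unexposed) = 558/2096 = 0.26622
Under exogeneity and monotonicity, PN = (p₁ − p₀)/p₁.
PN = (0.39313 − 0.26622) / 0.39313 ≈ 0.3228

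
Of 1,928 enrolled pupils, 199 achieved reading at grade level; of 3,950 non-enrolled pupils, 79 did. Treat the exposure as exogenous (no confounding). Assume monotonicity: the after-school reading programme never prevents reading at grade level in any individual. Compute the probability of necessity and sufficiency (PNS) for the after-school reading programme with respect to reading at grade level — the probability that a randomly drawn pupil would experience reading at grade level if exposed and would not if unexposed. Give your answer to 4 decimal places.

p₁ = P(outcome | exposed) = 199/1928 = 0.10322
p₀ = P(outcome | unexposed) = 79/3950 = 0.02
Under exogeneity and monotonicity, PNS = p₁ − p₀.
PNS = 0.10322 − 0.02 = 0.083216

PNS ≈ 0.0832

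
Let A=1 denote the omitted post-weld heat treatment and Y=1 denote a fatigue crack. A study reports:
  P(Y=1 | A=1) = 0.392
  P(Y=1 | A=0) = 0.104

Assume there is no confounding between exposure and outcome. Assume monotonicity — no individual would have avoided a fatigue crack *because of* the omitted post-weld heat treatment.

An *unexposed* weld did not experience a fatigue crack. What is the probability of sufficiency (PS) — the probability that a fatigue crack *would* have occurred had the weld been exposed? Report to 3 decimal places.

Let p₁ = 0.392, p₀ = 0.104.
Under exogeneity and monotonicity, PS = (p₁ − p₀) / (1 − p₀).
PS = (0.392 − 0.104) / (1 − 0.104) = 0.288 / 0.896 ≈ 0.3214

PS ≈ 0.321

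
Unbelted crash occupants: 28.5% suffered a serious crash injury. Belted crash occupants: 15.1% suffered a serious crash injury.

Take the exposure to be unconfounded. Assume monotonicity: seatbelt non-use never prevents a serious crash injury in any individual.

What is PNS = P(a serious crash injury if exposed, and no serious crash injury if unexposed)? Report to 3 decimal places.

p₁ = 0.285, p₀ = 0.151.
Under exogeneity and monotonicity, PNS = p₁ − p₀.
PNS = 0.285 − 0.151 = 0.134

PNS ≈ 0.134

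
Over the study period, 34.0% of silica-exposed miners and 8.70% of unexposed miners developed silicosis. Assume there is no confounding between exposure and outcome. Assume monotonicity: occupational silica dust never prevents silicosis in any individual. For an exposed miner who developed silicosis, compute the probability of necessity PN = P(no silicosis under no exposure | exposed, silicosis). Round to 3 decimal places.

p₁ = 0.34, p₀ = 0.087.
Under exogeneity and monotonicity, PN = (p₁ − p₀) / p₁.
PN = (0.34 − 0.087) / 0.34 = 0.253 / 0.34 ≈ 0.7441

PN ≈ 0.744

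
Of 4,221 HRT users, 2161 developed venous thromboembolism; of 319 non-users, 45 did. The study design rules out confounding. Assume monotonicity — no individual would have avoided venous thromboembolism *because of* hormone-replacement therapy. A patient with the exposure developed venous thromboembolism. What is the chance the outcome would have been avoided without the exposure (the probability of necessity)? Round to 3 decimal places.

PN ≈ 0.724

p₁ = P(outcome | exposed) = 2161/4221 = 0.51196
p₀ = P(outcome | unexposed) = 45/319 = 0.14107
Under exogeneity and monotonicity, PN = (p₁ − p₀) / p₁.
PN = (0.51196 − 0.14107) / 0.51196 = 0.3709 / 0.51196 ≈ 0.7245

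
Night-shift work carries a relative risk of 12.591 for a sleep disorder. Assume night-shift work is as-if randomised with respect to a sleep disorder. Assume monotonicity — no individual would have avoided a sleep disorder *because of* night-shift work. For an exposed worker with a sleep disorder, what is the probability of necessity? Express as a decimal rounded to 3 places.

Under exogeneity and monotonicity, PN = (RR − 1) / RR = 1 − 1/RR.
PN = (12.591 − 1) / 12.591 = 11.59 / 12.591 ≈ 0.9206

PN ≈ 0.921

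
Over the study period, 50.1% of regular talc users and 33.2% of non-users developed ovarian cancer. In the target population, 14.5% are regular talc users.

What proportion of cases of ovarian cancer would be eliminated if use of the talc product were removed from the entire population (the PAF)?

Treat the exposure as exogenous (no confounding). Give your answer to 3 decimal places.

PAF ≈ 0.069

p₁ = 0.501, p₀ = 0.332.
Overall risk P(Y=1) = π·p₁ + (1−π)·p₀ = 0.145×0.501 + 0.855×0.332 = 0.35651.
Under exogeneity, PAF = [P(Y=1) − p₀] / P(Y=1).
PAF = (0.35651 − 0.332) / 0.35651 ≈ 0.0687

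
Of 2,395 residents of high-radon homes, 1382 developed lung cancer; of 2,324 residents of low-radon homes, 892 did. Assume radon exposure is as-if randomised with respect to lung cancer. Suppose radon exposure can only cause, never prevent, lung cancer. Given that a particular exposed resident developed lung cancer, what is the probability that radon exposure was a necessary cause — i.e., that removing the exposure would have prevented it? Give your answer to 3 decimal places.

PN ≈ 0.335

p₁ = P(outcome | exposed) = 1382/2395 = 0.57704
p₀ = P(outcome | unexposed) = 892/2324 = 0.38382
Under exogeneity and monotonicity, PN = (p₁ − p₀) / p₁.
PN = (0.57704 − 0.38382) / 0.57704 = 0.19321 / 0.57704 ≈ 0.3348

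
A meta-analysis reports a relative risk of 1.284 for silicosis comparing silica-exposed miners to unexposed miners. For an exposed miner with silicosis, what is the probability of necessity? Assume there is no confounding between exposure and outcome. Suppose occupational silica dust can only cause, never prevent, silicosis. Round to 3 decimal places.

PN ≈ 0.221

Under exogeneity and monotonicity, PN = (RR − 1) / RR = 1 − 1/RR.
PN = (1.284 − 1) / 1.284 = 0.284 / 1.284 ≈ 0.2212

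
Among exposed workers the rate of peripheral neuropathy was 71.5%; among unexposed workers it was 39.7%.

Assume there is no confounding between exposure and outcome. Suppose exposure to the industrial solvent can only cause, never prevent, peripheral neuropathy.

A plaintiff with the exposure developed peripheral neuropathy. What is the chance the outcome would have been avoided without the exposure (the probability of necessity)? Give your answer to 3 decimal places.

p₁ = 0.715, p₀ = 0.397.
Under exogeneity and monotonicity, PN = (p₁ − p₀) / p₁.
PN = (0.715 − 0.397) / 0.715 = 0.318 / 0.715 ≈ 0.4448

PN ≈ 0.445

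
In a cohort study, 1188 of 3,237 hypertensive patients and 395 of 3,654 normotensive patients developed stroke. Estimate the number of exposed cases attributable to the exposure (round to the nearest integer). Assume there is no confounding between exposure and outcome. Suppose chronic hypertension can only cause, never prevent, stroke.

p₁ = P(outcome | exposed) = 1188/3237 = 0.36701
p₀ = P(outcome | unexposed) = 395/3654 = 0.1081
PN = (p₁ − p₀)/p₁ = (0.36701 − 0.1081) / 0.36701 ≈ 0.70545.
Attributable cases ≈ PN × (exposed cases) = 0.70545 × 1188 ≈ 838.08.

about 838 cases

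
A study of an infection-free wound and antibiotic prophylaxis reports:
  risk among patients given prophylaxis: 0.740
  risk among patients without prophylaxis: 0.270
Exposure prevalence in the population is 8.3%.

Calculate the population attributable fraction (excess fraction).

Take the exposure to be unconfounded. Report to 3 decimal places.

PAF ≈ 0.126

Let p₁ = 0.74, p₀ = 0.27.
Overall risk P(Y=1) = π·p₁ + (1−π)·p₀ = 0.083×0.74 + 0.917×0.27 = 0.30901.
Under exogeneity, PAF = [P(Y=1) − p₀] / P(Y=1).
PAF = (0.30901 − 0.27) / 0.30901 ≈ 0.1262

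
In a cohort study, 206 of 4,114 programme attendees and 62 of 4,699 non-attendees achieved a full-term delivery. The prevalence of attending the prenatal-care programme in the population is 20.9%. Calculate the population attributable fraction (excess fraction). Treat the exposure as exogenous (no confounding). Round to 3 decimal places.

PAF ≈ 0.369

p₁ = P(outcome | exposed) = 206/4114 = 0.050073
p₀ = P(outcome | unexposed) = 62/4699 = 0.013194
Overall risk P(Y=1) = π·p₁ + (1−π)·p₀ = 0.209×0.050073 + 0.791×0.013194 = 0.020902.
Under exogeneity, PAF = [P(Y=1) − p₀] / P(Y=1).
PAF = (0.020902 − 0.013194) / 0.020902 ≈ 0.3688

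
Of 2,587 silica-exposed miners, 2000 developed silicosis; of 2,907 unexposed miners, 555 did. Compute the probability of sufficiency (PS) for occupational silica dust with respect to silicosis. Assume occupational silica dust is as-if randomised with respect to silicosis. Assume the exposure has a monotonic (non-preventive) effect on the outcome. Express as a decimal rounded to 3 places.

p₁ = P(outcome | exposed) = 2000/2587 = 0.7731
p₀ = P(outcome | unexposed) = 555/2907 = 0.19092
Under exogeneity and monotonicity, PS = (p₁ − p₀) / (1 − p₀).
PS = (0.7731 − 0.19092) / (1 − 0.19092) = 0.58218 / 0.80908 ≈ 0.7196

PS ≈ 0.720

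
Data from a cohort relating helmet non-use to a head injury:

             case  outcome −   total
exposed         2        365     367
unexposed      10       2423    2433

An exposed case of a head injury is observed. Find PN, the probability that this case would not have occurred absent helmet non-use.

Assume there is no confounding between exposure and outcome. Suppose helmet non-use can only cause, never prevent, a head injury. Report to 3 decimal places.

p₁ = P(outcome | exposed) = 2/367 = 0.0054496
p₀ = P(outcome | unexposed) = 10/2433 = 0.0041102
Under exogeneity and monotonicity, PN = (p₁ − p₀)/p₁.
PN = (0.0054496 − 0.0041102) / 0.0054496 ≈ 0.2458

PN ≈ 0.246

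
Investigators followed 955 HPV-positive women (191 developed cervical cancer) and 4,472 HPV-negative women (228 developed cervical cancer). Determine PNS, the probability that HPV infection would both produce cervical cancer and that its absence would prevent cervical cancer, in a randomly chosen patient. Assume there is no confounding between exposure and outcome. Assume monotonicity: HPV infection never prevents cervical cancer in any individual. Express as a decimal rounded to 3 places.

p₁ = P(outcome | exposed) = 191/955 = 0.2
p₀ = P(outcome | unexposed) = 228/4472 = 0.050984
Under exogeneity and monotonicity, PNS = p₁ − p₀.
PNS = 0.2 − 0.050984 = 0.14902

PNS ≈ 0.149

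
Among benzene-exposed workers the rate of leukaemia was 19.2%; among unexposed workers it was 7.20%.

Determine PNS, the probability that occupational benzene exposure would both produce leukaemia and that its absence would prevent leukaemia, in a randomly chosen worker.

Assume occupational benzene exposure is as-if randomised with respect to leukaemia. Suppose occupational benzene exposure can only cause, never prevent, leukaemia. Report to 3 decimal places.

p₁ = 0.192, p₀ = 0.072.
Under exogeneity and monotonicity, PNS = p₁ − p₀.
PNS = 0.192 − 0.072 = 0.12

PNS ≈ 0.120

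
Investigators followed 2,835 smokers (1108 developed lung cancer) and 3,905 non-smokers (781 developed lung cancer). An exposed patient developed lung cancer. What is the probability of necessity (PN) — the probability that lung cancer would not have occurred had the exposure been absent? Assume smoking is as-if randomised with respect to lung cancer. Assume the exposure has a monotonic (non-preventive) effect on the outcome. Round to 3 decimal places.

PN ≈ 0.488

p₁ = P(outcome | exposed) = 1108/2835 = 0.39083
p₀ = P(outcome | unexposed) = 781/3905 = 0.2
Under exogeneity and monotonicity, PN = (p₁ − p₀) / p₁.
PN = (0.39083 − 0.2) / 0.39083 = 0.19083 / 0.39083 ≈ 0.4883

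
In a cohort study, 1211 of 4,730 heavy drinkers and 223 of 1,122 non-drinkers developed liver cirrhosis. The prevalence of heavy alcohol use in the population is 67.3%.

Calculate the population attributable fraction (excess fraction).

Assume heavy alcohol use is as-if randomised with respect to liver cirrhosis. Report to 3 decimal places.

p₁ = P(outcome | exposed) = 1211/4730 = 0.25603
p₀ = P(outcome | unexposed) = 223/1122 = 0.19875
Overall risk P(Y=1) = π·p₁ + (1−π)·p₀ = 0.673×0.25603 + 0.327×0.19875 = 0.2373.
Under exogeneity, PAF = [P(Y=1) − p₀] / P(Y=1).
PAF = (0.2373 − 0.19875) / 0.2373 ≈ 0.1624

PAF ≈ 0.162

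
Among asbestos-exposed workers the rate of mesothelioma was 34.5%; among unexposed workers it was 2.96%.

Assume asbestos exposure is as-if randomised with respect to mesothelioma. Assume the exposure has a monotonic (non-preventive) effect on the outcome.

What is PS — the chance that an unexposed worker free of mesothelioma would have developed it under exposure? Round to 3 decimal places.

PS ≈ 0.325

p₁ = 0.345, p₀ = 0.0296.
Under exogeneity and monotonicity, PS = (p₁ − p₀) / (1 − p₀).
PS = (0.345 − 0.0296) / (1 − 0.0296) = 0.3154 / 0.9704 ≈ 0.3250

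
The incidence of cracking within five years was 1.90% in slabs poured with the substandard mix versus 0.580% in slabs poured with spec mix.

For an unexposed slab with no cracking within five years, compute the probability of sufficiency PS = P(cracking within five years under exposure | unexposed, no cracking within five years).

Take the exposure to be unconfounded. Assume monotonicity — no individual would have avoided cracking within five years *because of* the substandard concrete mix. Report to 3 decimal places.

PS ≈ 0.013

p₁ = 0.019, p₀ = 0.0058.
Under exogeneity and monotonicity, PS = (p₁ − p₀) / (1 − p₀).
PS = (0.019 − 0.0058) / (1 − 0.0058) = 0.0132 / 0.9942 ≈ 0.0133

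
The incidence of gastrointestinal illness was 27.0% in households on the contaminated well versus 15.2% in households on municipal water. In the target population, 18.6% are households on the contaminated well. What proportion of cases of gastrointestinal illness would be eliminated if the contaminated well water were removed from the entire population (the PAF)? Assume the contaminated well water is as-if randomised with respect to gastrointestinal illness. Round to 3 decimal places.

PAF ≈ 0.126

p₁ = 0.27, p₀ = 0.152.
Overall risk P(Y=1) = π·p₁ + (1−π)·p₀ = 0.186×0.27 + 0.814×0.152 = 0.17395.
Under exogeneity, PAF = [P(Y=1) − p₀] / P(Y=1).
PAF = (0.17395 − 0.152) / 0.17395 ≈ 0.1262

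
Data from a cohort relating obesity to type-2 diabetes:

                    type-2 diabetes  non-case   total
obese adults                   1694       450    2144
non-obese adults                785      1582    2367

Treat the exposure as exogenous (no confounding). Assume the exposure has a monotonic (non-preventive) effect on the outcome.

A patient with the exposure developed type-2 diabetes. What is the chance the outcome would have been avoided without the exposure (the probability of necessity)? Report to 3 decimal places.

PN ≈ 0.580

p₁ = P(outcome | exposed) = 1694/2144 = 0.79011
p₀ = P(outcome | unexposed) = 785/2367 = 0.33164
Under exogeneity and monotonicity, PN = (p₁ − p₀)/p₁.
PN = (0.79011 − 0.33164) / 0.79011 ≈ 0.5803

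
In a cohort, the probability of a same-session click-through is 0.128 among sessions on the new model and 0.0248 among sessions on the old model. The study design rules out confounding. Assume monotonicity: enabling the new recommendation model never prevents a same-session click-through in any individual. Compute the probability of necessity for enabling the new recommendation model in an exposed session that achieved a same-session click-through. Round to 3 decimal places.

PN ≈ 0.806

Let p₁ = 0.128, p₀ = 0.0248.
Under exogeneity and monotonicity, PN = (p₁ − p₀) / p₁.
PN = (0.128 − 0.0248) / 0.128 = 0.1032 / 0.128 ≈ 0.8063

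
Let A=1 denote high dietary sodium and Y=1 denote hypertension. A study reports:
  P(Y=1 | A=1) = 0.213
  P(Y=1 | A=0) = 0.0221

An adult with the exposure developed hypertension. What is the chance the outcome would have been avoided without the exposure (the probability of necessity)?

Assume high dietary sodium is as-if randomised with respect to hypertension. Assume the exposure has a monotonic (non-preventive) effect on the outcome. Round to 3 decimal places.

Let p₁ = 0.213, p₀ = 0.0221.
Under exogeneity and monotonicity, PN = (p₁ − p₀) / p₁.
PN = (0.213 − 0.0221) / 0.213 = 0.1909 / 0.213 ≈ 0.8962

PN ≈ 0.896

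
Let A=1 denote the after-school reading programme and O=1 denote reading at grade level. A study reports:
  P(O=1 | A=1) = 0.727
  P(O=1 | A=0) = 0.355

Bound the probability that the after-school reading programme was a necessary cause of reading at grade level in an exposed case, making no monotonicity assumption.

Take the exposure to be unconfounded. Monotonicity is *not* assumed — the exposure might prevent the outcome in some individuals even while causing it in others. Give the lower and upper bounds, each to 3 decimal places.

0.512 ≤ PN ≤ 0.887

Let p₁ = 0.727, p₀ = 0.355.
Under exogeneity alone the bounds on PN are max{0,(p₁−p₀)/p₁} ≤ PN ≤ min{1,(1−p₀)/p₁}.
  lower = (p₁ − p₀)/p₁ = 0.372 / 0.727 ≈ 0.5117
  upper = min{1, (1 − p₀)/p₁} = 0.645 / 0.727 ≈ 0.8872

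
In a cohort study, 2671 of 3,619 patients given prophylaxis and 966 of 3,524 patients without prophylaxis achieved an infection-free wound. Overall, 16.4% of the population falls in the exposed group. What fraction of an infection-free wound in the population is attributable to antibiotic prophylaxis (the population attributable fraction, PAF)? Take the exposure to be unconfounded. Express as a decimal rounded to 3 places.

p₁ = P(outcome | exposed) = 2671/3619 = 0.73805
p₀ = P(outcome | unexposed) = 966/3524 = 0.27412
Overall risk P(Y=1) = π·p₁ + (1−π)·p₀ = 0.164×0.73805 + 0.836×0.27412 = 0.3502.
Under exogeneity, PAF = [P(Y=1) − p₀] / P(Y=1).
PAF = (0.3502 − 0.27412) / 0.3502 ≈ 0.2173

PAF ≈ 0.217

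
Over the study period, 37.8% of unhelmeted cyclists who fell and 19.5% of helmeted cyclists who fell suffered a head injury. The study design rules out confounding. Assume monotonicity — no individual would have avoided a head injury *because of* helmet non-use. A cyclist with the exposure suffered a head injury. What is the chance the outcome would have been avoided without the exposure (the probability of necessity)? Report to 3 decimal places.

PN ≈ 0.484

p₁ = 0.378, p₀ = 0.195.
Under exogeneity and monotonicity, PN = (p₁ − p₀) / p₁.
PN = (0.378 − 0.195) / 0.378 = 0.183 / 0.378 ≈ 0.4841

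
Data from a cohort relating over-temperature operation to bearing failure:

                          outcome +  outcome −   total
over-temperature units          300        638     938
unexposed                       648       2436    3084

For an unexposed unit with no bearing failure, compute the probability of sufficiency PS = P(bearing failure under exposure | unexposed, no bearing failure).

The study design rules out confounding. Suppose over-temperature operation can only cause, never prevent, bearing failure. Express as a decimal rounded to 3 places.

PS ≈ 0.139

p₁ = P(outcome | exposed) = 300/938 = 0.31983
p₀ = P(outcome | unexposed) = 648/3084 = 0.21012
Under exogeneity and monotonicity, PS = (p₁ − p₀) / (1 − p₀).
PS = (0.31983 − 0.21012) / (1 − 0.21012) = 0.10971 / 0.78988 ≈ 0.1389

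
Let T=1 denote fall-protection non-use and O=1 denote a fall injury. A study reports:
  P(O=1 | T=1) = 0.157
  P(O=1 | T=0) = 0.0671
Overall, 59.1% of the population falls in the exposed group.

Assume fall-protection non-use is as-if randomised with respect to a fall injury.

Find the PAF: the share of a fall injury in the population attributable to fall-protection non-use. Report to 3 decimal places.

PAF ≈ 0.442

Let p₁ = 0.157, p₀ = 0.0671.
Overall risk P(Y=1) = π·p₁ + (1−π)·p₀ = 0.591×0.157 + 0.409×0.0671 = 0.12023.
Under exogeneity, PAF = [P(Y=1) − p₀] / P(Y=1).
PAF = (0.12023 − 0.0671) / 0.12023 ≈ 0.4419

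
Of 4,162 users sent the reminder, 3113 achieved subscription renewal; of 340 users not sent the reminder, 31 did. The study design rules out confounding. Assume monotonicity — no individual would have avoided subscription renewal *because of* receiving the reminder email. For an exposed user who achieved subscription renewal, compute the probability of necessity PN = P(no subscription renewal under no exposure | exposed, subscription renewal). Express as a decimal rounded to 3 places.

p₁ = P(outcome | exposed) = 3113/4162 = 0.74796
p₀ = P(outcome | unexposed) = 31/340 = 0.091176
Under exogeneity and monotonicity, PN = (p₁ − p₀) / p₁.
PN = (0.74796 − 0.091176) / 0.74796 = 0.65678 / 0.74796 ≈ 0.8781

PN ≈ 0.878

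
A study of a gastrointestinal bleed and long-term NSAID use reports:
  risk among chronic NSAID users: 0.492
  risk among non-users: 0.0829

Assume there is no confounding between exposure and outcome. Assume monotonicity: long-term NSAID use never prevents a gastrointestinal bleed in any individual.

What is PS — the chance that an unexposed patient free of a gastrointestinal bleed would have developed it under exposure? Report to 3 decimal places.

Let p₁ = 0.492, p₀ = 0.0829.
Under exogeneity and monotonicity, PS = (p₁ − p₀) / (1 − p₀).
PS = (0.492 − 0.0829) / (1 − 0.0829) = 0.4091 / 0.9171 ≈ 0.4461

PS ≈ 0.446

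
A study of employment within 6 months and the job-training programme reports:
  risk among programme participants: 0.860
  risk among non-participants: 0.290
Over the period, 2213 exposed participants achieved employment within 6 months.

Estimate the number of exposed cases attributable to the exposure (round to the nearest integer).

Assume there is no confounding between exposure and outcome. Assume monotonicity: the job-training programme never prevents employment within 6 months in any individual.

Let p₁ = 0.86, p₀ = 0.29.
PN = (p₁ − p₀)/p₁ = (0.86 − 0.29) / 0.86 ≈ 0.66279.
Attributable cases ≈ PN × (exposed cases) = 0.66279 × 2213 ≈ 1466.76.

about 1467 cases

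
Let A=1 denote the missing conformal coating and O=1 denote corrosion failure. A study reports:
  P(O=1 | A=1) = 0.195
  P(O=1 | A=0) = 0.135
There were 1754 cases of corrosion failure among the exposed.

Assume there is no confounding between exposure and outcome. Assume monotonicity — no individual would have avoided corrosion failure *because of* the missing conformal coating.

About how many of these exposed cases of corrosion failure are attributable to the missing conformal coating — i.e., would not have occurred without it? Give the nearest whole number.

about 540 cases

Let p₁ = 0.195, p₀ = 0.135.
PN = (p₁ − p₀)/p₁ = (0.195 − 0.135) / 0.195 ≈ 0.30769.
Attributable cases ≈ PN × (exposed cases) = 0.30769 × 1754 ≈ 539.69.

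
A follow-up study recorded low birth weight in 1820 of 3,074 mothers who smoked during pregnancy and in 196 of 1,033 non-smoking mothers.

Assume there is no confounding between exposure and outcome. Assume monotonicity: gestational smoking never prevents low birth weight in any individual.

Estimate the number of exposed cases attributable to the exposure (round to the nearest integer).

about 1237 cases

p₁ = P(outcome | exposed) = 1820/3074 = 0.59206
p₀ = P(outcome | unexposed) = 196/1033 = 0.18974
PN = (p₁ − p₀)/p₁ = (0.59206 − 0.18974) / 0.59206 ≈ 0.67953.
Attributable cases ≈ PN × (exposed cases) = 0.67953 × 1820 ≈ 1236.74.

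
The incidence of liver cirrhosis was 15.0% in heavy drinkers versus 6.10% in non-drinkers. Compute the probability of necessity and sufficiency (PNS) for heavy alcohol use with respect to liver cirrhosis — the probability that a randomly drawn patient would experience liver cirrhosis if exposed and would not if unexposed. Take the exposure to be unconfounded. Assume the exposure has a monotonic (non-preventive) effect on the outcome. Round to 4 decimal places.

PNS ≈ 0.0890

p₁ = 0.15, p₀ = 0.061.
Under exogeneity and monotonicity, PNS = p₁ − p₀.
PNS = 0.15 − 0.061 = 0.089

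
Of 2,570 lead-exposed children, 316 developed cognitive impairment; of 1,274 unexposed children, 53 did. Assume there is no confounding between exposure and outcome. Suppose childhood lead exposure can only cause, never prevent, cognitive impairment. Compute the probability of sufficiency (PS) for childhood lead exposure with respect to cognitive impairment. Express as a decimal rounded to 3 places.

p₁ = P(outcome | exposed) = 316/2570 = 0.12296
p₀ = P(outcome | unexposed) = 53/1274 = 0.041601
Under exogeneity and monotonicity, PS = (p₁ − p₀) / (1 − p₀).
PS = (0.12296 − 0.041601) / (1 − 0.041601) = 0.081356 / 0.9584 ≈ 0.0849

PS ≈ 0.085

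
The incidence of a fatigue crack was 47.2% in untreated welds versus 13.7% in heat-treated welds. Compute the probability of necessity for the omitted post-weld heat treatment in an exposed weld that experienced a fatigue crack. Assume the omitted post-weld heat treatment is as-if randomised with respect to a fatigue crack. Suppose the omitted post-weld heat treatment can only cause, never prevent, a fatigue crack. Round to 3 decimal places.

PN ≈ 0.710

p₁ = 0.472, p₀ = 0.137.
Under exogeneity and monotonicity, PN = (p₁ − p₀) / p₁.
PN = (0.472 − 0.137) / 0.472 = 0.335 / 0.472 ≈ 0.7097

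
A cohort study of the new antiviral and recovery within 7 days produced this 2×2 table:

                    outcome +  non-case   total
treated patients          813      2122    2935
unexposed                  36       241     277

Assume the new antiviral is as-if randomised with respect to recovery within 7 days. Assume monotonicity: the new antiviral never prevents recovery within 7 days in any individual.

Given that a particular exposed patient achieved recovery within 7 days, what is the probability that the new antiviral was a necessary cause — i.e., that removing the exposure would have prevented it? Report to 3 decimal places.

p₁ = P(outcome | exposed) = 813/2935 = 0.277
p₀ = P(outcome | unexposed) = 36/277 = 0.12996
Under exogeneity and monotonicity, PN = (p₁ − p₀)/p₁.
PN = (0.277 − 0.12996) / 0.277 ≈ 0.5308

PN ≈ 0.531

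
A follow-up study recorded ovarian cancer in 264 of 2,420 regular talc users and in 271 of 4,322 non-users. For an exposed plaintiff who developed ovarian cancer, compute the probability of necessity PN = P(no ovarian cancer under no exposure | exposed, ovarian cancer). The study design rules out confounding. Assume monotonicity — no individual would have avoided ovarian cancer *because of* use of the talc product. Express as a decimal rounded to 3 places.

p₁ = P(outcome | exposed) = 264/2420 = 0.10909
p₀ = P(outcome | unexposed) = 271/4322 = 0.062702
Under exogeneity and monotonicity, PN = (p₁ − p₀) / p₁.
PN = (0.10909 − 0.062702) / 0.10909 = 0.046388 / 0.10909 ≈ 0.4252

PN ≈ 0.425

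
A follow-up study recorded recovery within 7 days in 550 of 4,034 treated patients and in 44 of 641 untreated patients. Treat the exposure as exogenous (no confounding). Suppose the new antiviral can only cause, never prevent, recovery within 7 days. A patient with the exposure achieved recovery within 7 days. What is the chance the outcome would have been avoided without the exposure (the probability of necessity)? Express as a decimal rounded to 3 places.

PN ≈ 0.497

p₁ = P(outcome | exposed) = 550/4034 = 0.13634
p₀ = P(outcome | unexposed) = 44/641 = 0.068643
Under exogeneity and monotonicity, PN = (p₁ − p₀) / p₁.
PN = (0.13634 − 0.068643) / 0.13634 = 0.067698 / 0.13634 ≈ 0.4965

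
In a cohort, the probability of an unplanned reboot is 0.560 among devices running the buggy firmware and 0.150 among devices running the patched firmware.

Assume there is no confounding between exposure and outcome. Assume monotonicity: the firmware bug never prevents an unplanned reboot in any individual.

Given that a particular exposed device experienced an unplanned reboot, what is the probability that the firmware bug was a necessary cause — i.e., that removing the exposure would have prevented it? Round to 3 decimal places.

PN ≈ 0.732

Let p₁ = 0.56, p₀ = 0.15.
Under exogeneity and monotonicity, PN = (p₁ − p₀) / p₁.
PN = (0.56 − 0.15) / 0.56 = 0.41 / 0.56 ≈ 0.7321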